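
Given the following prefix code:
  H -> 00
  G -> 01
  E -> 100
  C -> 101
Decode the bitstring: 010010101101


Decoding step by step:
Bits 01 -> G
Bits 00 -> H
Bits 101 -> C
Bits 01 -> G
Bits 101 -> C


Decoded message: GHCGC


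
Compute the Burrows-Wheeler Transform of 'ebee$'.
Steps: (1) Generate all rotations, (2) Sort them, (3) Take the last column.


Rotations (sorted):
  0: $ebee -> last char: e
  1: bee$e -> last char: e
  2: e$ebe -> last char: e
  3: ebee$ -> last char: $
  4: ee$eb -> last char: b


BWT = eee$b


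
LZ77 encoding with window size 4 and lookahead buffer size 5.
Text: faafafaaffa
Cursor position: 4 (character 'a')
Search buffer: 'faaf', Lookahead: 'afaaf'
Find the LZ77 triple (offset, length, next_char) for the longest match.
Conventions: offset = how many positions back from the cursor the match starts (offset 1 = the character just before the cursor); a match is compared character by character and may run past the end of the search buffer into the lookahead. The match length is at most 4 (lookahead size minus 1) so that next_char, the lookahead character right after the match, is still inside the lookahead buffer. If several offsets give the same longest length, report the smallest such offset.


Try each offset into the search buffer:
  offset=1 (pos 3, char 'f'): match length 0
  offset=2 (pos 2, char 'a'): match length 3
  offset=3 (pos 1, char 'a'): match length 1
  offset=4 (pos 0, char 'f'): match length 0
Longest match has length 3 at offset 2.
next_char = character at position 4 + 3 = 7 -> 'a'

Best match: offset=2, length=3 (matching 'afa' starting at position 2)
LZ77 triple: (2, 3, 'a')


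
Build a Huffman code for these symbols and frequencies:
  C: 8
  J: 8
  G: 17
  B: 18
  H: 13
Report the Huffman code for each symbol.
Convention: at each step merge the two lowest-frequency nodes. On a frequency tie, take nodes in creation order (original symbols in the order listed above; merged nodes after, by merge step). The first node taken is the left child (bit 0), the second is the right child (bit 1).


Huffman tree construction:
Step 1: Merge C(8) + J(8) = 16
Step 2: Merge H(13) + (C+J)(16) = 29
Step 3: Merge G(17) + B(18) = 35
Step 4: Merge (H+(C+J))(29) + (G+B)(35) = 64
Read each symbol's code off the tree from the root (left child = 0, right child = 1).

Codes:
  C: 010 (length 3)
  J: 011 (length 3)
  G: 10 (length 2)
  B: 11 (length 2)
  H: 00 (length 2)
Average code length: 144/64 = 2.2500 bits/symbol


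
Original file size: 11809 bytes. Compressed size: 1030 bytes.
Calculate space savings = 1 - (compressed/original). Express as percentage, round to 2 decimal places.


ratio = compressed/original = 1030/11809 = 0.087222
savings = 1 - ratio = 1 - 0.087222 = 0.912778
as a percentage: 0.912778 * 100 = 91.28%

Space savings = 1 - 1030/11809 = 91.28%


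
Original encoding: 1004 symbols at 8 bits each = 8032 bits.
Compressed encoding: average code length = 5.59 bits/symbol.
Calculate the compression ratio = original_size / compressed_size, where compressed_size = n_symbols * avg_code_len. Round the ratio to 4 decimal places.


original_size = n_symbols * orig_bits = 1004 * 8 = 8032 bits
compressed_size = n_symbols * avg_code_len = 1004 * 5.59 = 5612.36 bits
ratio = original_size / compressed_size = 8032 / 5612.36 = 1.4311

Compression ratio = 1.4311


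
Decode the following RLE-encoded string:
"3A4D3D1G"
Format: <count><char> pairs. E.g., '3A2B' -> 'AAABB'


Expanding each <count><char> pair:
  3A -> 'AAA'
  4D -> 'DDDD'
  3D -> 'DDD'
  1G -> 'G'

Decoded = AAADDDDDDDG


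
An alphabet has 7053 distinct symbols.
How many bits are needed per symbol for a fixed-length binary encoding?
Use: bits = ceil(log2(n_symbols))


log2(7053) = 12.784
Bracket: 2^12 = 4096 < 7053 <= 2^13 = 8192
So ceil(log2(7053)) = 13

bits = ceil(log2(7053)) = ceil(12.784) = 13 bits


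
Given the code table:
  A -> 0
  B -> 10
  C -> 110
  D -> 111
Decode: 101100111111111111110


Decoding:
10 -> B
110 -> C
0 -> A
111 -> D
111 -> D
111 -> D
111 -> D
110 -> C


Result: BCADDDDC


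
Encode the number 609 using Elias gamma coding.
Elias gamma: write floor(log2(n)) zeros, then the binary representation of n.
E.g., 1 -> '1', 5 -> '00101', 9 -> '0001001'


num_bits = floor(log2(609)) + 1 = 10
leading_zeros = num_bits - 1 = 9
binary(609) = 1001100001

Elias gamma(609) = '000000000' + '1001100001' = 0000000001001100001 (19 bits)


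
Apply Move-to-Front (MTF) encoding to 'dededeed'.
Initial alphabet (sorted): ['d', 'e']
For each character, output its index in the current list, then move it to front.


MTF encoding:
'd': index 0 in ['d', 'e'] -> ['d', 'e']
'e': index 1 in ['d', 'e'] -> ['e', 'd']
'd': index 1 in ['e', 'd'] -> ['d', 'e']
'e': index 1 in ['d', 'e'] -> ['e', 'd']
'd': index 1 in ['e', 'd'] -> ['d', 'e']
'e': index 1 in ['d', 'e'] -> ['e', 'd']
'e': index 0 in ['e', 'd'] -> ['e', 'd']
'd': index 1 in ['e', 'd'] -> ['d', 'e']


Output: [0, 1, 1, 1, 1, 1, 0, 1]


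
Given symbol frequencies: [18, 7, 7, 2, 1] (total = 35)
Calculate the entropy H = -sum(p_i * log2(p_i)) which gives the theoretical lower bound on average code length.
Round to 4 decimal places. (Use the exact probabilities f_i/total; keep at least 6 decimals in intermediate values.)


Per-symbol terms -p_i * log2(p_i) with p_i = f_i/35:
  p = 18/35 = 0.514286: log2(p) = -0.959358, -p*log2(p) = 0.493384
  p = 7/35 = 0.200000: log2(p) = -2.321928, -p*log2(p) = 0.464386
  p = 7/35 = 0.200000: log2(p) = -2.321928, -p*log2(p) = 0.464386
  p = 2/35 = 0.057143: log2(p) = -4.129283, -p*log2(p) = 0.235959
  p = 1/35 = 0.028571: log2(p) = -5.129283, -p*log2(p) = 0.146551
H = 0.493384 + 0.464386 + 0.464386 + 0.235959 + 0.146551 = 1.804666

H = 1.8047 bits/symbol


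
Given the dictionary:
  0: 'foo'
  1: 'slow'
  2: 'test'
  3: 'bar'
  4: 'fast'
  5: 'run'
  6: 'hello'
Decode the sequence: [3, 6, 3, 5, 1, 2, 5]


Look up each index in the dictionary:
  3 -> 'bar'
  6 -> 'hello'
  3 -> 'bar'
  5 -> 'run'
  1 -> 'slow'
  2 -> 'test'
  5 -> 'run'

Decoded: "bar hello bar run slow test run"


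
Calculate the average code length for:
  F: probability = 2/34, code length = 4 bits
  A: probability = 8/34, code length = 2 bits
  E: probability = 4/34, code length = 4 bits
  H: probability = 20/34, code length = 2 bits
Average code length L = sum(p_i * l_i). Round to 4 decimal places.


Weighted contributions p_i * l_i:
  F: (2/34) * 4 = 8/34
  A: (8/34) * 2 = 16/34
  E: (4/34) * 4 = 16/34
  H: (20/34) * 2 = 40/34
Sum = (8 + 16 + 16 + 40)/34 = 80/34

L = 80/34 = 2.3529 bits/symbol


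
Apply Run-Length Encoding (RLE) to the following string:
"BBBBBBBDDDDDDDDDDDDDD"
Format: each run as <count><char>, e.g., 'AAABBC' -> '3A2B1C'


Scanning runs left to right:
  i=0: run of 'B' x 7 -> '7B'
  i=7: run of 'D' x 14 -> '14D'

RLE = 7B14D


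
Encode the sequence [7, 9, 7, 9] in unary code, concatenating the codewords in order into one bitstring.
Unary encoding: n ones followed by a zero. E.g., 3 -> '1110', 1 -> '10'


Encode each number as n ones followed by a terminating 0:
  7 -> 11111110 (8 bits)
  9 -> 1111111110 (10 bits)
  7 -> 11111110 (8 bits)
  9 -> 1111111110 (10 bits)
Total length = 8 + 10 + 8 + 10 = 36 bits.

Unary([7, 9, 7, 9]) = 111111101111111110111111101111111110 (36 bits)


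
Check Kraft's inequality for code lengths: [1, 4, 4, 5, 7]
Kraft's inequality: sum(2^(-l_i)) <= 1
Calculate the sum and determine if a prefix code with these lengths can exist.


Sum = 2^(-1) + 2^(-4) + 2^(-4) + 2^(-5) + 2^(-7)
    = 0.5 + 0.0625 + 0.0625 + 0.03125 + 0.0078125
    = 85/128 = 0.6640625
Since 0.6640625 <= 1, Kraft's inequality IS satisfied.
A prefix code with these lengths CAN exist.

Kraft sum = 0.6640625. Satisfied.


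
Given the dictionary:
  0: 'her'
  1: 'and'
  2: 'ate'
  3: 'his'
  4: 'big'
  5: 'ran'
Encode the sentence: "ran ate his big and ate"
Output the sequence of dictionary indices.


Look up each word in the dictionary:
  'ran' -> 5
  'ate' -> 2
  'his' -> 3
  'big' -> 4
  'and' -> 1
  'ate' -> 2

Encoded: [5, 2, 3, 4, 1, 2]


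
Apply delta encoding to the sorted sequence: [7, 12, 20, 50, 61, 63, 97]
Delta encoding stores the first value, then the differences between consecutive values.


First value: 7
Deltas:
  12 - 7 = 5
  20 - 12 = 8
  50 - 20 = 30
  61 - 50 = 11
  63 - 61 = 2
  97 - 63 = 34


Delta encoded: [7, 5, 8, 30, 11, 2, 34]


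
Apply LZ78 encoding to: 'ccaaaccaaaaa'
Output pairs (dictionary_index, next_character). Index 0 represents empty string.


LZ78 encoding steps:
Dictionary: {0: ''}
Step 1: w='' (idx 0), next='c' -> output (0, 'c'), add 'c' as idx 1
Step 2: w='c' (idx 1), next='a' -> output (1, 'a'), add 'ca' as idx 2
Step 3: w='' (idx 0), next='a' -> output (0, 'a'), add 'a' as idx 3
Step 4: w='a' (idx 3), next='c' -> output (3, 'c'), add 'ac' as idx 4
Step 5: w='ca' (idx 2), next='a' -> output (2, 'a'), add 'caa' as idx 5
Step 6: w='a' (idx 3), next='a' -> output (3, 'a'), add 'aa' as idx 6
Step 7: w='a' (idx 3), end of input -> output (3, '')


Encoded: [(0, 'c'), (1, 'a'), (0, 'a'), (3, 'c'), (2, 'a'), (3, 'a'), (3, '')]


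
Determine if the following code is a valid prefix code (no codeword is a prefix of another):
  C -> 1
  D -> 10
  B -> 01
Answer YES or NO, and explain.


Checking each pair (does one codeword prefix another?):
  C='1' vs D='10': prefix -- VIOLATION

NO -- this is NOT a valid prefix code. C (1) is a prefix of D (10).


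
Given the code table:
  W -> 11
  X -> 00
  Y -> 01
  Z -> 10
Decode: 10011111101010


Decoding:
10 -> Z
01 -> Y
11 -> W
11 -> W
10 -> Z
10 -> Z
10 -> Z


Result: ZYWWZZZ


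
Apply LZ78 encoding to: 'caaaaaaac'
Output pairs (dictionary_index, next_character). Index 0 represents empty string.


LZ78 encoding steps:
Dictionary: {0: ''}
Step 1: w='' (idx 0), next='c' -> output (0, 'c'), add 'c' as idx 1
Step 2: w='' (idx 0), next='a' -> output (0, 'a'), add 'a' as idx 2
Step 3: w='a' (idx 2), next='a' -> output (2, 'a'), add 'aa' as idx 3
Step 4: w='aa' (idx 3), next='a' -> output (3, 'a'), add 'aaa' as idx 4
Step 5: w='a' (idx 2), next='c' -> output (2, 'c'), add 'ac' as idx 5


Encoded: [(0, 'c'), (0, 'a'), (2, 'a'), (3, 'a'), (2, 'c')]


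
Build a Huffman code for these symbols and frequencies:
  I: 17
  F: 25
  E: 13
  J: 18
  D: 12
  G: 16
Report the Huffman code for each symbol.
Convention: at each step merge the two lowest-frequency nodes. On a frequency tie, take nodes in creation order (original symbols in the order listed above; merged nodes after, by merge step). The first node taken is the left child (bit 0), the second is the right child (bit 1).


Huffman tree construction:
Step 1: Merge D(12) + E(13) = 25
Step 2: Merge G(16) + I(17) = 33
Step 3: Merge J(18) + F(25) = 43
Step 4: Merge (D+E)(25) + (G+I)(33) = 58
Step 5: Merge (J+F)(43) + ((D+E)+(G+I))(58) = 101
Read each symbol's code off the tree from the root (left child = 0, right child = 1).

Codes:
  I: 111 (length 3)
  F: 01 (length 2)
  E: 101 (length 3)
  J: 00 (length 2)
  D: 100 (length 3)
  G: 110 (length 3)
Average code length: 260/101 = 2.5743 bits/symbol


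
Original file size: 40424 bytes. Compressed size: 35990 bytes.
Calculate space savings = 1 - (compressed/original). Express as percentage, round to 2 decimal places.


ratio = compressed/original = 35990/40424 = 0.890313
savings = 1 - ratio = 1 - 0.890313 = 0.109687
as a percentage: 0.109687 * 100 = 10.97%

Space savings = 1 - 35990/40424 = 10.97%


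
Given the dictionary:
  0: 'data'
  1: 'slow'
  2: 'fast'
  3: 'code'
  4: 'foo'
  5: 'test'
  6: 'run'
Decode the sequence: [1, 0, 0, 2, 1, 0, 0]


Look up each index in the dictionary:
  1 -> 'slow'
  0 -> 'data'
  0 -> 'data'
  2 -> 'fast'
  1 -> 'slow'
  0 -> 'data'
  0 -> 'data'

Decoded: "slow data data fast slow data data"


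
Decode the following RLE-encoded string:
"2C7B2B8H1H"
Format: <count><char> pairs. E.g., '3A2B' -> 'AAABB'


Expanding each <count><char> pair:
  2C -> 'CC'
  7B -> 'BBBBBBB'
  2B -> 'BB'
  8H -> 'HHHHHHHH'
  1H -> 'H'

Decoded = CCBBBBBBBBBHHHHHHHHH


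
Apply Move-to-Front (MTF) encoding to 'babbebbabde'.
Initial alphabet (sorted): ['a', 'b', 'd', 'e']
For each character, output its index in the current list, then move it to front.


MTF encoding:
'b': index 1 in ['a', 'b', 'd', 'e'] -> ['b', 'a', 'd', 'e']
'a': index 1 in ['b', 'a', 'd', 'e'] -> ['a', 'b', 'd', 'e']
'b': index 1 in ['a', 'b', 'd', 'e'] -> ['b', 'a', 'd', 'e']
'b': index 0 in ['b', 'a', 'd', 'e'] -> ['b', 'a', 'd', 'e']
'e': index 3 in ['b', 'a', 'd', 'e'] -> ['e', 'b', 'a', 'd']
'b': index 1 in ['e', 'b', 'a', 'd'] -> ['b', 'e', 'a', 'd']
'b': index 0 in ['b', 'e', 'a', 'd'] -> ['b', 'e', 'a', 'd']
'a': index 2 in ['b', 'e', 'a', 'd'] -> ['a', 'b', 'e', 'd']
'b': index 1 in ['a', 'b', 'e', 'd'] -> ['b', 'a', 'e', 'd']
'd': index 3 in ['b', 'a', 'e', 'd'] -> ['d', 'b', 'a', 'e']
'e': index 3 in ['d', 'b', 'a', 'e'] -> ['e', 'd', 'b', 'a']


Output: [1, 1, 1, 0, 3, 1, 0, 2, 1, 3, 3]


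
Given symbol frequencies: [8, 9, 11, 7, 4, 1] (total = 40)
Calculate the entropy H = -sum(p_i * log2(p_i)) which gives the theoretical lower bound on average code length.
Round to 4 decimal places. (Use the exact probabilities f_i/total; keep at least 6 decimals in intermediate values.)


Per-symbol terms -p_i * log2(p_i) with p_i = f_i/40:
  p = 8/40 = 0.200000: log2(p) = -2.321928, -p*log2(p) = 0.464386
  p = 9/40 = 0.225000: log2(p) = -2.152003, -p*log2(p) = 0.484201
  p = 11/40 = 0.275000: log2(p) = -1.862496, -p*log2(p) = 0.512187
  p = 7/40 = 0.175000: log2(p) = -2.514573, -p*log2(p) = 0.440050
  p = 4/40 = 0.100000: log2(p) = -3.321928, -p*log2(p) = 0.332193
  p = 1/40 = 0.025000: log2(p) = -5.321928, -p*log2(p) = 0.133048
H = 0.464386 + 0.484201 + 0.512187 + 0.440050 + 0.332193 + 0.133048 = 2.366065

H = 2.3661 bits/symbol


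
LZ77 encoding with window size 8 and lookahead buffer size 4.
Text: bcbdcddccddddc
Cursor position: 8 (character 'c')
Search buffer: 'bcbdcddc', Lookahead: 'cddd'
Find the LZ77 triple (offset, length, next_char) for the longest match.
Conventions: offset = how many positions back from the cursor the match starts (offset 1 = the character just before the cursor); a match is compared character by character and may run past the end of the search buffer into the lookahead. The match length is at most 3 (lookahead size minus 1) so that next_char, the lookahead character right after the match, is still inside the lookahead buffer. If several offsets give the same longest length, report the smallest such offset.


Try each offset into the search buffer:
  offset=1 (pos 7, char 'c'): match length 1
  offset=2 (pos 6, char 'd'): match length 0
  offset=3 (pos 5, char 'd'): match length 0
  offset=4 (pos 4, char 'c'): match length 3
  offset=5 (pos 3, char 'd'): match length 0
  offset=6 (pos 2, char 'b'): match length 0
  offset=7 (pos 1, char 'c'): match length 1
  offset=8 (pos 0, char 'b'): match length 0
Longest match has length 3 at offset 4.
next_char = character at position 8 + 3 = 11 -> 'd'

Best match: offset=4, length=3 (matching 'cdd' starting at position 4)
LZ77 triple: (4, 3, 'd')


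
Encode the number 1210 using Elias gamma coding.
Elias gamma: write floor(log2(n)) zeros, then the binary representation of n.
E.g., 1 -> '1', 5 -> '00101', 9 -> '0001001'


num_bits = floor(log2(1210)) + 1 = 11
leading_zeros = num_bits - 1 = 10
binary(1210) = 10010111010

Elias gamma(1210) = '0000000000' + '10010111010' = 000000000010010111010 (21 bits)


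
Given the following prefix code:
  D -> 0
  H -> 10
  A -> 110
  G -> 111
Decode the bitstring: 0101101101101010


Decoding step by step:
Bits 0 -> D
Bits 10 -> H
Bits 110 -> A
Bits 110 -> A
Bits 110 -> A
Bits 10 -> H
Bits 10 -> H


Decoded message: DHAAAHH


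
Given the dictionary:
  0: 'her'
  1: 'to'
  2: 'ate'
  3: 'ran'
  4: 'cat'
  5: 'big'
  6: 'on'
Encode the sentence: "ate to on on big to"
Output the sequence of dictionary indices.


Look up each word in the dictionary:
  'ate' -> 2
  'to' -> 1
  'on' -> 6
  'on' -> 6
  'big' -> 5
  'to' -> 1

Encoded: [2, 1, 6, 6, 5, 1]


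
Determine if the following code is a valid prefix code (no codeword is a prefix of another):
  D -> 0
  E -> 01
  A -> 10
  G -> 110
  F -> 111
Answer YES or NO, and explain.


Checking each pair (does one codeword prefix another?):
  D='0' vs E='01': prefix -- VIOLATION

NO -- this is NOT a valid prefix code. D (0) is a prefix of E (01).


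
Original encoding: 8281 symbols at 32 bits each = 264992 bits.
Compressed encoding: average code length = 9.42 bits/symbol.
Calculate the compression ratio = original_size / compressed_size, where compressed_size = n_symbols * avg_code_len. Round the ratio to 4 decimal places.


original_size = n_symbols * orig_bits = 8281 * 32 = 264992 bits
compressed_size = n_symbols * avg_code_len = 8281 * 9.42 = 78007.02 bits
ratio = original_size / compressed_size = 264992 / 78007.02 = 3.397

Compression ratio = 3.397


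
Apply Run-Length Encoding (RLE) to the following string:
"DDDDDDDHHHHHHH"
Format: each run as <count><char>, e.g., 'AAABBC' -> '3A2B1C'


Scanning runs left to right:
  i=0: run of 'D' x 7 -> '7D'
  i=7: run of 'H' x 7 -> '7H'

RLE = 7D7H


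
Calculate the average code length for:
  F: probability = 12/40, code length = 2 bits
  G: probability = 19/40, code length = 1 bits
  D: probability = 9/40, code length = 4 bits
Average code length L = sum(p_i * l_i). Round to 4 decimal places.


Weighted contributions p_i * l_i:
  F: (12/40) * 2 = 24/40
  G: (19/40) * 1 = 19/40
  D: (9/40) * 4 = 36/40
Sum = (24 + 19 + 36)/40 = 79/40

L = 79/40 = 1.9750 bits/symbol


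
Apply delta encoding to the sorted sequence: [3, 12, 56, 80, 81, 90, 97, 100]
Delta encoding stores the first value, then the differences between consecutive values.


First value: 3
Deltas:
  12 - 3 = 9
  56 - 12 = 44
  80 - 56 = 24
  81 - 80 = 1
  90 - 81 = 9
  97 - 90 = 7
  100 - 97 = 3


Delta encoded: [3, 9, 44, 24, 1, 9, 7, 3]


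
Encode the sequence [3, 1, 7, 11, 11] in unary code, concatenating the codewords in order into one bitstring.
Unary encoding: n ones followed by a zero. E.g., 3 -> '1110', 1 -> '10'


Encode each number as n ones followed by a terminating 0:
  3 -> 1110 (4 bits)
  1 -> 10 (2 bits)
  7 -> 11111110 (8 bits)
  11 -> 111111111110 (12 bits)
  11 -> 111111111110 (12 bits)
Total length = 4 + 2 + 8 + 12 + 12 = 38 bits.

Unary([3, 1, 7, 11, 11]) = 11101011111110111111111110111111111110 (38 bits)


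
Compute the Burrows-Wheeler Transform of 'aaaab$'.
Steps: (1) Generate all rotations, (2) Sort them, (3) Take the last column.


Rotations (sorted):
  0: $aaaab -> last char: b
  1: aaaab$ -> last char: $
  2: aaab$a -> last char: a
  3: aab$aa -> last char: a
  4: ab$aaa -> last char: a
  5: b$aaaa -> last char: a


BWT = b$aaaa


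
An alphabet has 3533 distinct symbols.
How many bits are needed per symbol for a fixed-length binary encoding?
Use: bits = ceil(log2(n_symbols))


log2(3533) = 11.7867
Bracket: 2^11 = 2048 < 3533 <= 2^12 = 4096
So ceil(log2(3533)) = 12

bits = ceil(log2(3533)) = ceil(11.7867) = 12 bits


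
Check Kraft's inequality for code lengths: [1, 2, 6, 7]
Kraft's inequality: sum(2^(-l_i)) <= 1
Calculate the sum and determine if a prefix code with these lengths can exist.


Sum = 2^(-1) + 2^(-2) + 2^(-6) + 2^(-7)
    = 0.5 + 0.25 + 0.015625 + 0.0078125
    = 99/128 = 0.7734375
Since 0.7734375 <= 1, Kraft's inequality IS satisfied.
A prefix code with these lengths CAN exist.

Kraft sum = 0.7734375. Satisfied.


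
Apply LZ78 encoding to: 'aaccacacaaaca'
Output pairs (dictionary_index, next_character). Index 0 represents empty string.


LZ78 encoding steps:
Dictionary: {0: ''}
Step 1: w='' (idx 0), next='a' -> output (0, 'a'), add 'a' as idx 1
Step 2: w='a' (idx 1), next='c' -> output (1, 'c'), add 'ac' as idx 2
Step 3: w='' (idx 0), next='c' -> output (0, 'c'), add 'c' as idx 3
Step 4: w='ac' (idx 2), next='a' -> output (2, 'a'), add 'aca' as idx 4
Step 5: w='c' (idx 3), next='a' -> output (3, 'a'), add 'ca' as idx 5
Step 6: w='a' (idx 1), next='a' -> output (1, 'a'), add 'aa' as idx 6
Step 7: w='ca' (idx 5), end of input -> output (5, '')


Encoded: [(0, 'a'), (1, 'c'), (0, 'c'), (2, 'a'), (3, 'a'), (1, 'a'), (5, '')]


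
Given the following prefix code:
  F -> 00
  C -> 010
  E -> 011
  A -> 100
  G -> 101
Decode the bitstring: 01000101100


Decoding step by step:
Bits 010 -> C
Bits 00 -> F
Bits 101 -> G
Bits 100 -> A


Decoded message: CFGA


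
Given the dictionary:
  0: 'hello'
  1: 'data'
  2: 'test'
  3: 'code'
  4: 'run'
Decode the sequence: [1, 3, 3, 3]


Look up each index in the dictionary:
  1 -> 'data'
  3 -> 'code'
  3 -> 'code'
  3 -> 'code'

Decoded: "data code code code"


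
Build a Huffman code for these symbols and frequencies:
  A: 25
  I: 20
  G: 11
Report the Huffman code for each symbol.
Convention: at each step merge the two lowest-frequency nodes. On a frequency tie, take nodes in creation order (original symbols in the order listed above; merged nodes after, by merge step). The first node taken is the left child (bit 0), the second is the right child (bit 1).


Huffman tree construction:
Step 1: Merge G(11) + I(20) = 31
Step 2: Merge A(25) + (G+I)(31) = 56
Read each symbol's code off the tree from the root (left child = 0, right child = 1).

Codes:
  A: 0 (length 1)
  I: 11 (length 2)
  G: 10 (length 2)
Average code length: 87/56 = 1.5536 bits/symbol


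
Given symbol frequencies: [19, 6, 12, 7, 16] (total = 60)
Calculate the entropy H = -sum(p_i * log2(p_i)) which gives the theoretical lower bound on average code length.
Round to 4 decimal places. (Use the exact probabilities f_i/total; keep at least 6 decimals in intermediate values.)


Per-symbol terms -p_i * log2(p_i) with p_i = f_i/60:
  p = 19/60 = 0.316667: log2(p) = -1.658963, -p*log2(p) = 0.525338
  p = 6/60 = 0.100000: log2(p) = -3.321928, -p*log2(p) = 0.332193
  p = 12/60 = 0.200000: log2(p) = -2.321928, -p*log2(p) = 0.464386
  p = 7/60 = 0.116667: log2(p) = -3.099536, -p*log2(p) = 0.361612
  p = 16/60 = 0.266667: log2(p) = -1.906891, -p*log2(p) = 0.508504
H = 0.525338 + 0.332193 + 0.464386 + 0.361612 + 0.508504 = 2.192033

H = 2.192 bits/symbol


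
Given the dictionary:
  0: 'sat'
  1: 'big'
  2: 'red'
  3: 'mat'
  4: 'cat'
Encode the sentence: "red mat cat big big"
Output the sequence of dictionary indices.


Look up each word in the dictionary:
  'red' -> 2
  'mat' -> 3
  'cat' -> 4
  'big' -> 1
  'big' -> 1

Encoded: [2, 3, 4, 1, 1]


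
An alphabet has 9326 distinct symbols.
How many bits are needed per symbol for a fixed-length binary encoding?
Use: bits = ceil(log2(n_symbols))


log2(9326) = 13.187
Bracket: 2^13 = 8192 < 9326 <= 2^14 = 16384
So ceil(log2(9326)) = 14

bits = ceil(log2(9326)) = ceil(13.187) = 14 bits


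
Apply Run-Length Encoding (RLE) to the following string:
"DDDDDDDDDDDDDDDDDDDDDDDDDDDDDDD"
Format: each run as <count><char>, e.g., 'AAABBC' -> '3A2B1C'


Scanning runs left to right:
  i=0: run of 'D' x 31 -> '31D'

RLE = 31D


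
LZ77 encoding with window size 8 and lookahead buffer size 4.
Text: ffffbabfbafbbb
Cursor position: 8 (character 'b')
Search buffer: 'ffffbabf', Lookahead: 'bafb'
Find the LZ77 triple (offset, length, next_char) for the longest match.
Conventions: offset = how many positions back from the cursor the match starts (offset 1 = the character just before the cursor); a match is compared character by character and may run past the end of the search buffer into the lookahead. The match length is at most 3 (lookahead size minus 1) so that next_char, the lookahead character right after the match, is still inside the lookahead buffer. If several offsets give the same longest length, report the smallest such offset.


Try each offset into the search buffer:
  offset=1 (pos 7, char 'f'): match length 0
  offset=2 (pos 6, char 'b'): match length 1
  offset=3 (pos 5, char 'a'): match length 0
  offset=4 (pos 4, char 'b'): match length 2
  offset=5 (pos 3, char 'f'): match length 0
  offset=6 (pos 2, char 'f'): match length 0
  offset=7 (pos 1, char 'f'): match length 0
  offset=8 (pos 0, char 'f'): match length 0
Longest match has length 2 at offset 4.
next_char = character at position 8 + 2 = 10 -> 'f'

Best match: offset=4, length=2 (matching 'ba' starting at position 4)
LZ77 triple: (4, 2, 'f')


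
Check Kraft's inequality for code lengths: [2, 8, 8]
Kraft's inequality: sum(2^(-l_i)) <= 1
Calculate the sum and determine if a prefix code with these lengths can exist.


Sum = 2^(-2) + 2^(-8) + 2^(-8)
    = 0.25 + 0.00390625 + 0.00390625
    = 66/256 = 0.2578125
Since 0.2578125 <= 1, Kraft's inequality IS satisfied.
A prefix code with these lengths CAN exist.

Kraft sum = 0.2578125. Satisfied.


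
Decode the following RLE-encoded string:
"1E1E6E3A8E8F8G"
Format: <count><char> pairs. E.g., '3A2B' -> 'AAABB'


Expanding each <count><char> pair:
  1E -> 'E'
  1E -> 'E'
  6E -> 'EEEEEE'
  3A -> 'AAA'
  8E -> 'EEEEEEEE'
  8F -> 'FFFFFFFF'
  8G -> 'GGGGGGGG'

Decoded = EEEEEEEEAAAEEEEEEEEFFFFFFFFGGGGGGGG


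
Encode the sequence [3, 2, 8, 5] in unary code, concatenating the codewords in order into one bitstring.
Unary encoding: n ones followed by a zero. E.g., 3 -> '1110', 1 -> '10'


Encode each number as n ones followed by a terminating 0:
  3 -> 1110 (4 bits)
  2 -> 110 (3 bits)
  8 -> 111111110 (9 bits)
  5 -> 111110 (6 bits)
Total length = 4 + 3 + 9 + 6 = 22 bits.

Unary([3, 2, 8, 5]) = 1110110111111110111110 (22 bits)


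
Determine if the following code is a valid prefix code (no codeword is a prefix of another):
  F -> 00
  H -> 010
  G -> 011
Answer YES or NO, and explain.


Checking each pair (does one codeword prefix another?):
  F='00' vs H='010': no prefix
  F='00' vs G='011': no prefix
  H='010' vs F='00': no prefix
  H='010' vs G='011': no prefix
  G='011' vs F='00': no prefix
  G='011' vs H='010': no prefix
No violation found over all pairs.

YES -- this is a valid prefix code. No codeword is a prefix of any other codeword.


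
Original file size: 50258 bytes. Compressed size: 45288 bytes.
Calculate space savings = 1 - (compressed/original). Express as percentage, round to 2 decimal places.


ratio = compressed/original = 45288/50258 = 0.90111
savings = 1 - ratio = 1 - 0.90111 = 0.09889
as a percentage: 0.09889 * 100 = 9.89%

Space savings = 1 - 45288/50258 = 9.89%


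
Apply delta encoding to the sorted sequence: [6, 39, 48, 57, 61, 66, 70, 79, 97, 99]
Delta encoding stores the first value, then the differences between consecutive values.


First value: 6
Deltas:
  39 - 6 = 33
  48 - 39 = 9
  57 - 48 = 9
  61 - 57 = 4
  66 - 61 = 5
  70 - 66 = 4
  79 - 70 = 9
  97 - 79 = 18
  99 - 97 = 2


Delta encoded: [6, 33, 9, 9, 4, 5, 4, 9, 18, 2]


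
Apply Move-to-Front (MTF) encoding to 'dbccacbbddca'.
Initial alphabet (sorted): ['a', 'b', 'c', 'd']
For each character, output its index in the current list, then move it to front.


MTF encoding:
'd': index 3 in ['a', 'b', 'c', 'd'] -> ['d', 'a', 'b', 'c']
'b': index 2 in ['d', 'a', 'b', 'c'] -> ['b', 'd', 'a', 'c']
'c': index 3 in ['b', 'd', 'a', 'c'] -> ['c', 'b', 'd', 'a']
'c': index 0 in ['c', 'b', 'd', 'a'] -> ['c', 'b', 'd', 'a']
'a': index 3 in ['c', 'b', 'd', 'a'] -> ['a', 'c', 'b', 'd']
'c': index 1 in ['a', 'c', 'b', 'd'] -> ['c', 'a', 'b', 'd']
'b': index 2 in ['c', 'a', 'b', 'd'] -> ['b', 'c', 'a', 'd']
'b': index 0 in ['b', 'c', 'a', 'd'] -> ['b', 'c', 'a', 'd']
'd': index 3 in ['b', 'c', 'a', 'd'] -> ['d', 'b', 'c', 'a']
'd': index 0 in ['d', 'b', 'c', 'a'] -> ['d', 'b', 'c', 'a']
'c': index 2 in ['d', 'b', 'c', 'a'] -> ['c', 'd', 'b', 'a']
'a': index 3 in ['c', 'd', 'b', 'a'] -> ['a', 'c', 'd', 'b']


Output: [3, 2, 3, 0, 3, 1, 2, 0, 3, 0, 2, 3]


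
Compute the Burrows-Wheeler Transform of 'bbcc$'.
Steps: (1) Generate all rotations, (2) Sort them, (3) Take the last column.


Rotations (sorted):
  0: $bbcc -> last char: c
  1: bbcc$ -> last char: $
  2: bcc$b -> last char: b
  3: c$bbc -> last char: c
  4: cc$bb -> last char: b


BWT = c$bcb


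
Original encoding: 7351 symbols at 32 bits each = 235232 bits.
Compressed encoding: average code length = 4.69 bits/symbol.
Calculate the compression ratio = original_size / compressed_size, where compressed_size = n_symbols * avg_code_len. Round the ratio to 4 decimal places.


original_size = n_symbols * orig_bits = 7351 * 32 = 235232 bits
compressed_size = n_symbols * avg_code_len = 7351 * 4.69 = 34476.19 bits
ratio = original_size / compressed_size = 235232 / 34476.19 = 6.823

Compression ratio = 6.823


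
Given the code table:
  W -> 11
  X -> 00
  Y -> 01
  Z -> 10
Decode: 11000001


Decoding:
11 -> W
00 -> X
00 -> X
01 -> Y


Result: WXXY


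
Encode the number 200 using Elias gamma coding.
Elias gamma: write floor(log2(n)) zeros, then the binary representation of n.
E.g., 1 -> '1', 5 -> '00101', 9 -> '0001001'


num_bits = floor(log2(200)) + 1 = 8
leading_zeros = num_bits - 1 = 7
binary(200) = 11001000

Elias gamma(200) = '0000000' + '11001000' = 000000011001000 (15 bits)


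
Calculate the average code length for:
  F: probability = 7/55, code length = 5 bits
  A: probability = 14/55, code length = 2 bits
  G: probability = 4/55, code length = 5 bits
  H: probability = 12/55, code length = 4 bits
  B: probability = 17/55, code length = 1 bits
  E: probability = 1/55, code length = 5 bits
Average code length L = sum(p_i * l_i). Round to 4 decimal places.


Weighted contributions p_i * l_i:
  F: (7/55) * 5 = 35/55
  A: (14/55) * 2 = 28/55
  G: (4/55) * 5 = 20/55
  H: (12/55) * 4 = 48/55
  B: (17/55) * 1 = 17/55
  E: (1/55) * 5 = 5/55
Sum = (35 + 28 + 20 + 48 + 17 + 5)/55 = 153/55

L = 153/55 = 2.7818 bits/symbol


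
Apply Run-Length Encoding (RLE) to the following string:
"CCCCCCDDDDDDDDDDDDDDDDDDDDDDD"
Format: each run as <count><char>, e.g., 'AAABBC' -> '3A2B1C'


Scanning runs left to right:
  i=0: run of 'C' x 6 -> '6C'
  i=6: run of 'D' x 23 -> '23D'

RLE = 6C23D


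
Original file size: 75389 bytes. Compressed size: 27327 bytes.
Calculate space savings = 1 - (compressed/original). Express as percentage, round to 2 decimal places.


ratio = compressed/original = 27327/75389 = 0.36248
savings = 1 - ratio = 1 - 0.36248 = 0.63752
as a percentage: 0.63752 * 100 = 63.75%

Space savings = 1 - 27327/75389 = 63.75%


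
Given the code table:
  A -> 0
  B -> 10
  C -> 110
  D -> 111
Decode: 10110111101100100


Decoding:
10 -> B
110 -> C
111 -> D
10 -> B
110 -> C
0 -> A
10 -> B
0 -> A


Result: BCDBCABA


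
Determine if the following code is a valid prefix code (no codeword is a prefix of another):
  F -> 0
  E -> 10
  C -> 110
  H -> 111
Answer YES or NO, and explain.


Checking each pair (does one codeword prefix another?):
  F='0' vs E='10': no prefix
  F='0' vs C='110': no prefix
  F='0' vs H='111': no prefix
  E='10' vs F='0': no prefix
  E='10' vs C='110': no prefix
  E='10' vs H='111': no prefix
  C='110' vs F='0': no prefix
  C='110' vs E='10': no prefix
  C='110' vs H='111': no prefix
  H='111' vs F='0': no prefix
  H='111' vs E='10': no prefix
  H='111' vs C='110': no prefix
No violation found over all pairs.

YES -- this is a valid prefix code. No codeword is a prefix of any other codeword.


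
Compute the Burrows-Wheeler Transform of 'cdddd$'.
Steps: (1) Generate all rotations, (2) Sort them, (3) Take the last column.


Rotations (sorted):
  0: $cdddd -> last char: d
  1: cdddd$ -> last char: $
  2: d$cddd -> last char: d
  3: dd$cdd -> last char: d
  4: ddd$cd -> last char: d
  5: dddd$c -> last char: c


BWT = d$dddc


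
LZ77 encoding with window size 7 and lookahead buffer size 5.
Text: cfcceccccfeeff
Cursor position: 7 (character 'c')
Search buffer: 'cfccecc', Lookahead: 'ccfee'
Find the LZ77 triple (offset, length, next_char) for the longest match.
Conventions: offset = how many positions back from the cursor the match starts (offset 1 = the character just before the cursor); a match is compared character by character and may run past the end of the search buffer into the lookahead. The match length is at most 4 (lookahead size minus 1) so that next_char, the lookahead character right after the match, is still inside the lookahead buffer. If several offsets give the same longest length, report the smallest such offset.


Try each offset into the search buffer:
  offset=1 (pos 6, char 'c'): match length 2
  offset=2 (pos 5, char 'c'): match length 2
  offset=3 (pos 4, char 'e'): match length 0
  offset=4 (pos 3, char 'c'): match length 1
  offset=5 (pos 2, char 'c'): match length 2
  offset=6 (pos 1, char 'f'): match length 0
  offset=7 (pos 0, char 'c'): match length 1
Longest match has length 2, found at offsets 1, 2, 5; take the smallest, offset 1.
next_char = character at position 7 + 2 = 9 -> 'f'

Best match: offset=1, length=2 (matching 'cc' starting at position 6)
LZ77 triple: (1, 2, 'f')


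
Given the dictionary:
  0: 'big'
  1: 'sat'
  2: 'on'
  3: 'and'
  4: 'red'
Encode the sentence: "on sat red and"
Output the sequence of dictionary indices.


Look up each word in the dictionary:
  'on' -> 2
  'sat' -> 1
  'red' -> 4
  'and' -> 3

Encoded: [2, 1, 4, 3]


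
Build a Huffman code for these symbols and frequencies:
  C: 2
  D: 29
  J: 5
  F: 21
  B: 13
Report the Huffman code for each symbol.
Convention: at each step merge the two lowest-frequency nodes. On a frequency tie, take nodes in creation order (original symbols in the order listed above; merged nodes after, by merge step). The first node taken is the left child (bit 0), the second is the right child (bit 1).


Huffman tree construction:
Step 1: Merge C(2) + J(5) = 7
Step 2: Merge (C+J)(7) + B(13) = 20
Step 3: Merge ((C+J)+B)(20) + F(21) = 41
Step 4: Merge D(29) + (((C+J)+B)+F)(41) = 70
Read each symbol's code off the tree from the root (left child = 0, right child = 1).

Codes:
  C: 1000 (length 4)
  D: 0 (length 1)
  J: 1001 (length 4)
  F: 11 (length 2)
  B: 101 (length 3)
Average code length: 138/70 = 1.9714 bits/symbol


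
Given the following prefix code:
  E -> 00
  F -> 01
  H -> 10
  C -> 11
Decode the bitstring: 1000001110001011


Decoding step by step:
Bits 10 -> H
Bits 00 -> E
Bits 00 -> E
Bits 11 -> C
Bits 10 -> H
Bits 00 -> E
Bits 10 -> H
Bits 11 -> C


Decoded message: HEECHEHC


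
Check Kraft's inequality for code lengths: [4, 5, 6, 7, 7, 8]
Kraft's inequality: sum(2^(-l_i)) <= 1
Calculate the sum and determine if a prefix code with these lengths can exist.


Sum = 2^(-4) + 2^(-5) + 2^(-6) + 2^(-7) + 2^(-7) + 2^(-8)
    = 0.0625 + 0.03125 + 0.015625 + 0.0078125 + 0.0078125 + 0.00390625
    = 33/256 = 0.12890625
Since 0.12890625 <= 1, Kraft's inequality IS satisfied.
A prefix code with these lengths CAN exist.

Kraft sum = 0.12890625. Satisfied.


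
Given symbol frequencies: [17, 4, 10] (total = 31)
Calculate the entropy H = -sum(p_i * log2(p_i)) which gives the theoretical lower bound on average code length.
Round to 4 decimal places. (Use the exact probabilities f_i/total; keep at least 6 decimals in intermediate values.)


Per-symbol terms -p_i * log2(p_i) with p_i = f_i/31:
  p = 17/31 = 0.548387: log2(p) = -0.866733, -p*log2(p) = 0.475305
  p = 4/31 = 0.129032: log2(p) = -2.954196, -p*log2(p) = 0.381187
  p = 10/31 = 0.322581: log2(p) = -1.632268, -p*log2(p) = 0.526538
H = 0.475305 + 0.381187 + 0.526538 = 1.383030

H = 1.383 bits/symbol


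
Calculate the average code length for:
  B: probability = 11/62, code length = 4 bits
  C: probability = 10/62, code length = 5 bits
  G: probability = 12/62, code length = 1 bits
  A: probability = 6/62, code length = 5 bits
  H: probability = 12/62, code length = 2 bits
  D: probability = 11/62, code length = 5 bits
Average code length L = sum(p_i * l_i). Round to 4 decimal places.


Weighted contributions p_i * l_i:
  B: (11/62) * 4 = 44/62
  C: (10/62) * 5 = 50/62
  G: (12/62) * 1 = 12/62
  A: (6/62) * 5 = 30/62
  H: (12/62) * 2 = 24/62
  D: (11/62) * 5 = 55/62
Sum = (44 + 50 + 12 + 30 + 24 + 55)/62 = 215/62

L = 215/62 = 3.4677 bits/symbol


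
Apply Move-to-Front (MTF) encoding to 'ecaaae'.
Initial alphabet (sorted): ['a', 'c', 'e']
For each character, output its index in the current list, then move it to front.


MTF encoding:
'e': index 2 in ['a', 'c', 'e'] -> ['e', 'a', 'c']
'c': index 2 in ['e', 'a', 'c'] -> ['c', 'e', 'a']
'a': index 2 in ['c', 'e', 'a'] -> ['a', 'c', 'e']
'a': index 0 in ['a', 'c', 'e'] -> ['a', 'c', 'e']
'a': index 0 in ['a', 'c', 'e'] -> ['a', 'c', 'e']
'e': index 2 in ['a', 'c', 'e'] -> ['e', 'a', 'c']


Output: [2, 2, 2, 0, 0, 2]


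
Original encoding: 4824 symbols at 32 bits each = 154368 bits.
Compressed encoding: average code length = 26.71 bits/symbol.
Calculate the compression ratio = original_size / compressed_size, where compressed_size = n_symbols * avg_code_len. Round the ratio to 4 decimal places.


original_size = n_symbols * orig_bits = 4824 * 32 = 154368 bits
compressed_size = n_symbols * avg_code_len = 4824 * 26.71 = 128849.04 bits
ratio = original_size / compressed_size = 154368 / 128849.04 = 1.1981

Compression ratio = 1.1981


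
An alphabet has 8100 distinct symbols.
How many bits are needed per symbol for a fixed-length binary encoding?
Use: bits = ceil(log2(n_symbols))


log2(8100) = 12.9837
Bracket: 2^12 = 4096 < 8100 <= 2^13 = 8192
So ceil(log2(8100)) = 13

bits = ceil(log2(8100)) = ceil(12.9837) = 13 bits


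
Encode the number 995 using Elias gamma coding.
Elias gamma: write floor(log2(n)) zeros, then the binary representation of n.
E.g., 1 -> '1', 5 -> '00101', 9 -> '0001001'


num_bits = floor(log2(995)) + 1 = 10
leading_zeros = num_bits - 1 = 9
binary(995) = 1111100011

Elias gamma(995) = '000000000' + '1111100011' = 0000000001111100011 (19 bits)


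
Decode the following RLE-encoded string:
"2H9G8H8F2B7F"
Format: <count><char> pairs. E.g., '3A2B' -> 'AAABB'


Expanding each <count><char> pair:
  2H -> 'HH'
  9G -> 'GGGGGGGGG'
  8H -> 'HHHHHHHH'
  8F -> 'FFFFFFFF'
  2B -> 'BB'
  7F -> 'FFFFFFF'

Decoded = HHGGGGGGGGGHHHHHHHHFFFFFFFFBBFFFFFFF


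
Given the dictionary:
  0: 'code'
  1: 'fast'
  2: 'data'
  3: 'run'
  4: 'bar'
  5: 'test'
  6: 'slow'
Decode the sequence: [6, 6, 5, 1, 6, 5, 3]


Look up each index in the dictionary:
  6 -> 'slow'
  6 -> 'slow'
  5 -> 'test'
  1 -> 'fast'
  6 -> 'slow'
  5 -> 'test'
  3 -> 'run'

Decoded: "slow slow test fast slow test run"


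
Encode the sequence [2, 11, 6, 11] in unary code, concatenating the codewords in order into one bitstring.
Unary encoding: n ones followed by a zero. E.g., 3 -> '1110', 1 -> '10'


Encode each number as n ones followed by a terminating 0:
  2 -> 110 (3 bits)
  11 -> 111111111110 (12 bits)
  6 -> 1111110 (7 bits)
  11 -> 111111111110 (12 bits)
Total length = 3 + 12 + 7 + 12 = 34 bits.

Unary([2, 11, 6, 11]) = 1101111111111101111110111111111110 (34 bits)


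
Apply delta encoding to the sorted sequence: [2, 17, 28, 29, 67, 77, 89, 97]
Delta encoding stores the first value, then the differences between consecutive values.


First value: 2
Deltas:
  17 - 2 = 15
  28 - 17 = 11
  29 - 28 = 1
  67 - 29 = 38
  77 - 67 = 10
  89 - 77 = 12
  97 - 89 = 8


Delta encoded: [2, 15, 11, 1, 38, 10, 12, 8]


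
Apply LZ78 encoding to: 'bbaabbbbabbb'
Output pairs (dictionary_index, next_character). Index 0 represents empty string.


LZ78 encoding steps:
Dictionary: {0: ''}
Step 1: w='' (idx 0), next='b' -> output (0, 'b'), add 'b' as idx 1
Step 2: w='b' (idx 1), next='a' -> output (1, 'a'), add 'ba' as idx 2
Step 3: w='' (idx 0), next='a' -> output (0, 'a'), add 'a' as idx 3
Step 4: w='b' (idx 1), next='b' -> output (1, 'b'), add 'bb' as idx 4
Step 5: w='bb' (idx 4), next='a' -> output (4, 'a'), add 'bba' as idx 5
Step 6: w='bb' (idx 4), next='b' -> output (4, 'b'), add 'bbb' as idx 6


Encoded: [(0, 'b'), (1, 'a'), (0, 'a'), (1, 'b'), (4, 'a'), (4, 'b')]


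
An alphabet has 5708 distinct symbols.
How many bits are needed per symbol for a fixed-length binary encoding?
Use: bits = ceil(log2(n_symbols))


log2(5708) = 12.4788
Bracket: 2^12 = 4096 < 5708 <= 2^13 = 8192
So ceil(log2(5708)) = 13

bits = ceil(log2(5708)) = ceil(12.4788) = 13 bits
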